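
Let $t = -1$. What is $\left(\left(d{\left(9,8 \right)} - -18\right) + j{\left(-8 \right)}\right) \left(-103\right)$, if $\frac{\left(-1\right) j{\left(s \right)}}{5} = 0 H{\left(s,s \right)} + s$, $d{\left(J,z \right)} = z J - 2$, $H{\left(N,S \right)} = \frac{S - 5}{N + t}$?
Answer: $-13184$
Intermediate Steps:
$H{\left(N,S \right)} = \frac{-5 + S}{-1 + N}$ ($H{\left(N,S \right)} = \frac{S - 5}{N - 1} = \frac{-5 + S}{-1 + N}$)
$d{\left(J,z \right)} = -2 + J z$ ($d{\left(J,z \right)} = J z - 2 = -2 + J z$)
$j{\left(s \right)} = - 5 s$ ($j{\left(s \right)} = - 5 \left(0 \frac{-5 + s}{-1 + s} + s\right) = - 5 \left(0 + s\right) = - 5 s$)
$\left(\left(d{\left(9,8 \right)} - -18\right) + j{\left(-8 \right)}\right) \left(-103\right) = \left(\left(\left(-2 + 9 \cdot 8\right) - -18\right) - -40\right) \left(-103\right) = \left(\left(\left(-2 + 72\right) + 18\right) + 40\right) \left(-103\right) = \left(\left(70 + 18\right) + 40\right) \left(-103\right) = \left(88 + 40\right) \left(-103\right) = 128 \left(-103\right) = -13184$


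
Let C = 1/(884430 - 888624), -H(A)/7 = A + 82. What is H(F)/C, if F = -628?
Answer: -16029468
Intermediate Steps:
H(A) = -574 - 7*A (H(A) = -7*(A + 82) = -7*(82 + A) = -574 - 7*A)
C = -1/4194 (C = 1/(-4194) = -1/4194 ≈ -0.00023844)
H(F)/C = (-574 - 7*(-628))/(-1/4194) = (-574 + 4396)*(-4194) = 3822*(-4194) = -16029468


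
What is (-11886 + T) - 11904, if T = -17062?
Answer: -40852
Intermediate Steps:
(-11886 + T) - 11904 = (-11886 - 17062) - 11904 = -28948 - 11904 = -40852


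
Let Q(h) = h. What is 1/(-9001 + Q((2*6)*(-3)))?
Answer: -1/9037 ≈ -0.00011066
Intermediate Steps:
1/(-9001 + Q((2*6)*(-3))) = 1/(-9001 + (2*6)*(-3)) = 1/(-9001 + 12*(-3)) = 1/(-9001 - 36) = 1/(-9037) = -1/9037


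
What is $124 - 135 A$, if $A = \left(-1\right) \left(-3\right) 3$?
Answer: $-1091$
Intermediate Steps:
$A = 9$ ($A = 3 \cdot 3 = 9$)
$124 - 135 A = 124 - 1215 = -1091$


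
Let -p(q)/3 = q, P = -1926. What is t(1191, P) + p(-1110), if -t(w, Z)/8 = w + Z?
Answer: 9210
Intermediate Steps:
p(q) = -3*q
t(w, Z) = -8*Z - 8*w (t(w, Z) = -8*(w + Z) = -8*(Z + w) = -8*Z - 8*w)
t(1191, P) + p(-1110) = (-8*(-1926) - 8*1191) - 3*(-1110) = (15408 - 9528) + 3330 = 5880 + 3330 = 9210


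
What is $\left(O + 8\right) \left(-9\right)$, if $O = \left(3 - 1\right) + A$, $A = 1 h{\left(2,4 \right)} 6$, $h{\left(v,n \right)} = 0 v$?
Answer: $-90$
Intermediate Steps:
$h{\left(v,n \right)} = 0$
$A = 0$ ($A = 1 \cdot 0 \cdot 6 = 0 \cdot 6 = 0$)
$O = 2$ ($O = \left(3 - 1\right) + 0 = 2 + 0 = 2$)
$\left(O + 8\right) \left(-9\right) = \left(2 + 8\right) \left(-9\right) = 10 \left(-9\right) = -90$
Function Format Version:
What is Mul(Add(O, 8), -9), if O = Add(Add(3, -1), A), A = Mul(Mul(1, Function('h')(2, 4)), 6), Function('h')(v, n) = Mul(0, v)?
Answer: -90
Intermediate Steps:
Function('h')(v, n) = 0
A = 0 (A = Mul(Mul(1, 0), 6) = Mul(0, 6) = 0)
O = 2 (O = Add(Add(3, -1), 0) = Add(2, 0) = 2)
Mul(Add(O, 8), -9) = Mul(Add(2, 8), -9) = Mul(10, -9) = -90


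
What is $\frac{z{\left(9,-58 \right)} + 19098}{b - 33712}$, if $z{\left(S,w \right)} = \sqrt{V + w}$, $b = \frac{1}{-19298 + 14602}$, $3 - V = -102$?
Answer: $- \frac{89684208}{158311553} - \frac{4696 \sqrt{47}}{158311553} \approx -0.56671$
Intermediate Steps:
$V = 105$ ($V = 3 - -102 = 3 + 102 = 105$)
$b = - \frac{1}{4696}$ ($b = \frac{1}{-4696} = - \frac{1}{4696} \approx -0.00021295$)
$z{\left(S,w \right)} = \sqrt{105 + w}$
$\frac{z{\left(9,-58 \right)} + 19098}{b - 33712} = \frac{\sqrt{105 - 58} + 19098}{- \frac{1}{4696} - 33712} = \frac{\sqrt{47} + 19098}{- \frac{158311553}{4696}} = \left(19098 + \sqrt{47}\right) \left(- \frac{4696}{158311553}\right) = - \frac{89684208}{158311553} - \frac{4696 \sqrt{47}}{158311553}$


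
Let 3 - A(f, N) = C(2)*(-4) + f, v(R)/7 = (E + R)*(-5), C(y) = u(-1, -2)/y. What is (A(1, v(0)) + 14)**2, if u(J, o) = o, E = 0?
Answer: 144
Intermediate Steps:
C(y) = -2/y
v(R) = -35*R (v(R) = 7*((0 + R)*(-5)) = 7*(R*(-5)) = 7*(-5*R) = -35*R)
A(f, N) = -1 - f (A(f, N) = 3 - (-2/2*(-4) + f) = 3 - (-2*1/2*(-4) + f) = 3 - (-1*(-4) + f) = 3 - (4 + f) = 3 + (-4 - f) = -1 - f)
(A(1, v(0)) + 14)**2 = ((-1 - 1*1) + 14)**2 = ((-1 - 1) + 14)**2 = (-2 + 14)**2 = 12**2 = 144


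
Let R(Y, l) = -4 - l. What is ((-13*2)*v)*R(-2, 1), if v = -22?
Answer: -2860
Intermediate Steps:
((-13*2)*v)*R(-2, 1) = (-13*2*(-22))*(-4 - 1*1) = (-26*(-22))*(-4 - 1) = 572*(-5) = -2860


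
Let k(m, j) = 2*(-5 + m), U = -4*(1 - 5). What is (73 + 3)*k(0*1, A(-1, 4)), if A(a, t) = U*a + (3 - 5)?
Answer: -760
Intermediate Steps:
U = 16 (U = -4*(-4) = 16)
A(a, t) = -2 + 16*a (A(a, t) = 16*a + (3 - 5) = 16*a - 2 = -2 + 16*a)
k(m, j) = -10 + 2*m
(73 + 3)*k(0*1, A(-1, 4)) = (73 + 3)*(-10 + 2*(0*1)) = 76*(-10 + 2*0) = 76*(-10 + 0) = 76*(-10) = -760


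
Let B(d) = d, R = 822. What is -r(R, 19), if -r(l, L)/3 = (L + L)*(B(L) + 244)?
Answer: 29982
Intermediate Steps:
r(l, L) = -6*L*(244 + L) (r(l, L) = -3*(L + L)*(L + 244) = -3*2*L*(244 + L) = -6*L*(244 + L))
-r(R, 19) = -(-6)*19*(244 + 19) = -(-6)*19*263 = -1*(-29982) = 29982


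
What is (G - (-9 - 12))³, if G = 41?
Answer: 238328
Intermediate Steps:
(G - (-9 - 12))³ = (41 - (-9 - 12))³ = (41 - 1*(-21))³ = (41 + 21)³ = 62³ = 238328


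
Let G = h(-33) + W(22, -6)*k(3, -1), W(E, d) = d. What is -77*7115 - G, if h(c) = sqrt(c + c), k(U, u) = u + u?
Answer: -547867 - I*sqrt(66) ≈ -5.4787e+5 - 8.124*I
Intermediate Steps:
k(U, u) = 2*u
h(c) = sqrt(2)*sqrt(c) (h(c) = sqrt(2*c) = sqrt(2)*sqrt(c))
G = 12 + I*sqrt(66) (G = sqrt(2)*sqrt(-33) - 12*(-1) = sqrt(2)*(I*sqrt(33)) - 6*(-2) = I*sqrt(66) + 12 = 12 + I*sqrt(66) ≈ 12.0 + 8.124*I)
-77*7115 - G = -77*7115 - (12 + I*sqrt(66)) = -547855 + (-12 - I*sqrt(66)) = -547867 - I*sqrt(66)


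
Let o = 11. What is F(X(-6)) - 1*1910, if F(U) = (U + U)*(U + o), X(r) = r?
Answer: -1970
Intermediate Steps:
F(U) = 2*U*(11 + U) (F(U) = (U + U)*(U + 11) = (2*U)*(11 + U) = 2*U*(11 + U))
F(X(-6)) - 1*1910 = 2*(-6)*(11 - 6) - 1*1910 = 2*(-6)*5 - 1910 = -60 - 1910 = -1970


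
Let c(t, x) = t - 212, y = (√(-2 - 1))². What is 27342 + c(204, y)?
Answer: 27334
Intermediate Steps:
y = -3 (y = (√(-3))² = (I*√3)² = -3)
c(t, x) = -212 + t
27342 + c(204, y) = 27342 + (-212 + 204) = 27342 - 8 = 27334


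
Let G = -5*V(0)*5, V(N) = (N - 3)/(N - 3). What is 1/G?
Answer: -1/25 ≈ -0.040000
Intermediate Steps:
V(N) = 1 (V(N) = (-3 + N)/(-3 + N) = 1)
G = -25 (G = -5*1*5 = -5*5 = -25)
1/G = 1/(-25) = -1/25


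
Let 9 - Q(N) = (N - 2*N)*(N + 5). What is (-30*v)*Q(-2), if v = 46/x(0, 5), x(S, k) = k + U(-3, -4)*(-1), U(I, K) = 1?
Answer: -1035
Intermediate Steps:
Q(N) = 9 + N*(5 + N) (Q(N) = 9 - (N - 2*N)*(N + 5) = 9 - (-N)*(5 + N) = 9 - (-1)*N*(5 + N) = 9 + N*(5 + N))
x(S, k) = -1 + k (x(S, k) = k + 1*(-1) = k - 1 = -1 + k)
v = 23/2 (v = 46/(-1 + 5) = 46/4 = 46*(¼) = 23/2 ≈ 11.500)
(-30*v)*Q(-2) = (-30*23/2)*(9 + (-2)² + 5*(-2)) = -345*(9 + 4 - 10) = -345*3 = -1035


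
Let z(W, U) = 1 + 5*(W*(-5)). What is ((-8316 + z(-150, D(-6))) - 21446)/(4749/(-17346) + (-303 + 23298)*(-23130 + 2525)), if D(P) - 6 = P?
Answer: 150395602/2739580841033 ≈ 5.4897e-5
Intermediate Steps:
D(P) = 6 + P
z(W, U) = 1 - 25*W (z(W, U) = 1 + 5*(-5*W) = 1 - 25*W)
((-8316 + z(-150, D(-6))) - 21446)/(4749/(-17346) + (-303 + 23298)*(-23130 + 2525)) = ((-8316 + (1 - 25*(-150))) - 21446)/(4749/(-17346) + (-303 + 23298)*(-23130 + 2525)) = ((-8316 + (1 + 3750)) - 21446)/(4749*(-1/17346) + 22995*(-20605)) = ((-8316 + 3751) - 21446)/(-1583/5782 - 473811975) = (-4565 - 21446)/(-2739580841033/5782) = -26011*(-5782/2739580841033) = 150395602/2739580841033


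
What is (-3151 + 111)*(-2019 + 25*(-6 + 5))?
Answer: 6213760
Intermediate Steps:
(-3151 + 111)*(-2019 + 25*(-6 + 5)) = -3040*(-2019 + 25*(-1)) = -3040*(-2019 - 25) = -3040*(-2044) = 6213760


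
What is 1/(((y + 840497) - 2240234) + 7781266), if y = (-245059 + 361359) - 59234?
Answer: 1/6438595 ≈ 1.5531e-7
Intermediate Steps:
y = 57066 (y = 116300 - 59234 = 57066)
1/(((y + 840497) - 2240234) + 7781266) = 1/(((57066 + 840497) - 2240234) + 7781266) = 1/((897563 - 2240234) + 7781266) = 1/(-1342671 + 7781266) = 1/6438595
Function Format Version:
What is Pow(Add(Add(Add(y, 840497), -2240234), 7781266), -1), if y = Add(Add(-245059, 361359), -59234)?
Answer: Rational(1, 6438595) ≈ 1.5531e-7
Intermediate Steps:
y = 57066 (y = Add(116300, -59234) = 57066)
Pow(Add(Add(Add(y, 840497), -2240234), 7781266), -1) = Pow(Add(Add(Add(57066, 840497), -2240234), 7781266), -1) = Pow(Add(Add(897563, -2240234), 7781266), -1) = Pow(Add(-1342671, 7781266), -1) = Pow(6438595, -1) = Rational(1, 6438595)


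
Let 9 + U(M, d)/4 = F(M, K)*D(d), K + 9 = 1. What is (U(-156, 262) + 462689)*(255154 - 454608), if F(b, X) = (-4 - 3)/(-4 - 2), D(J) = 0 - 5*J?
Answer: -273175988026/3 ≈ -9.1059e+10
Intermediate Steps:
D(J) = -5*J
K = -8 (K = -9 + 1 = -8)
F(b, X) = 7/6 (F(b, X) = -7/(-6) = -7*(-⅙) = 7/6)
U(M, d) = -36 - 70*d/3 (U(M, d) = -36 + 4*(7*(-5*d)/6) = -36 + 4*(-35*d/6) = -36 - 70*d/3)
(U(-156, 262) + 462689)*(255154 - 454608) = ((-36 - 70/3*262) + 462689)*(255154 - 454608) = ((-36 - 18340/3) + 462689)*(-199454) = (-18448/3 + 462689)*(-199454) = (1369619/3)*(-199454) = -273175988026/3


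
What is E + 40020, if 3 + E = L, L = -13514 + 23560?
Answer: 50063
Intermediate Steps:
L = 10046
E = 10043 (E = -3 + 10046 = 10043)
E + 40020 = 10043 + 40020 = 50063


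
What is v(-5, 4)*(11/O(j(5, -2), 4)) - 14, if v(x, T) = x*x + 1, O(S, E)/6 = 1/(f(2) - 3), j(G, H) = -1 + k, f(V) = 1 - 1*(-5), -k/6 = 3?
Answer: 129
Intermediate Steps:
k = -18 (k = -6*3 = -18)
f(V) = 6 (f(V) = 1 + 5 = 6)
j(G, H) = -19 (j(G, H) = -1 - 18 = -19)
O(S, E) = 2 (O(S, E) = 6/(6 - 3) = 6/3 = 6*(⅓) = 2)
v(x, T) = 1 + x² (v(x, T) = x² + 1 = 1 + x²)
v(-5, 4)*(11/O(j(5, -2), 4)) - 14 = (1 + (-5)²)*(11/2) - 14 = (1 + 25)*(11*(½)) - 14 = 26*(11/2) - 14 = 143 - 14 = 129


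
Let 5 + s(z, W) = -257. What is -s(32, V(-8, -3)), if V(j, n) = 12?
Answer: 262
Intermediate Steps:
s(z, W) = -262 (s(z, W) = -5 - 257 = -262)
-s(32, V(-8, -3)) = -1*(-262) = 262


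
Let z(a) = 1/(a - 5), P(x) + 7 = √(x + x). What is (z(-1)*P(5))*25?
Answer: 175/6 - 25*√10/6 ≈ 15.991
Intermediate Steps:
P(x) = -7 + √2*√x (P(x) = -7 + √(x + x) = -7 + √(2*x) = -7 + √2*√x)
z(a) = 1/(-5 + a)
(z(-1)*P(5))*25 = ((-7 + √2*√5)/(-5 - 1))*25 = ((-7 + √10)/(-6))*25 = -(-7 + √10)/6*25 = (7/6 - √10/6)*25 = 175/6 - 25*√10/6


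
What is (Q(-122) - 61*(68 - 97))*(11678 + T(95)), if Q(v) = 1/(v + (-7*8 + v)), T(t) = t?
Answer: 6247919327/300 ≈ 2.0826e+7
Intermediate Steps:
Q(v) = 1/(-56 + 2*v) (Q(v) = 1/(v + (-56 + v)) = 1/(-56 + 2*v))
(Q(-122) - 61*(68 - 97))*(11678 + T(95)) = (1/(2*(-28 - 122)) - 61*(68 - 97))*(11678 + 95) = ((1/2)/(-150) - 61*(-29))*11773 = ((1/2)*(-1/150) + 1769)*11773 = (-1/300 + 1769)*11773 = (530699/300)*11773 = 6247919327/300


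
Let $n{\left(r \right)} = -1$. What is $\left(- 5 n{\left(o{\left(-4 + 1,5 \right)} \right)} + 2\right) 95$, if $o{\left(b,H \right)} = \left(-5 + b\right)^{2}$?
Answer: $665$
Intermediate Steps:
$\left(- 5 n{\left(o{\left(-4 + 1,5 \right)} \right)} + 2\right) 95 = \left(\left(-5\right) \left(-1\right) + 2\right) 95 = \left(5 + 2\right) 95 = 7 \cdot 95 = 665$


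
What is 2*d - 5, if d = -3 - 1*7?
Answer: -25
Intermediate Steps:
d = -10 (d = -3 - 7 = -10)
2*d - 5 = 2*(-10) - 5 = -20 - 5 = -25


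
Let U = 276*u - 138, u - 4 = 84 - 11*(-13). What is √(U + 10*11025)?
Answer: 2*√43467 ≈ 416.97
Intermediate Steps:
u = 231 (u = 4 + (84 - 11*(-13)) = 4 + (84 - 1*(-143)) = 4 + (84 + 143) = 4 + 227 = 231)
U = 63618 (U = 276*231 - 138 = 63756 - 138 = 63618)
√(U + 10*11025) = √(63618 + 10*11025) = √(63618 + 110250) = √173868 = 2*√43467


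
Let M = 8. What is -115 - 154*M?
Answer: -1347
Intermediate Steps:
-115 - 154*M = -115 - 154*8 = -115 - 1232 = -1347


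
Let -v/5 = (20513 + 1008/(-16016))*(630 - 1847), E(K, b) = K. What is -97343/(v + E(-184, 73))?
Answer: -13920049/17849408438 ≈ -0.00077986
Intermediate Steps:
v = 17849434750/143 (v = -5*(20513 + 1008/(-16016))*(630 - 1847) = -5*(20513 + 1008*(-1/16016))*(-1217) = -5*(20513 - 9/143)*(-1217) = -14666750*(-1217)/143 = -5*(-3569886950/143) = 17849434750/143 ≈ 1.2482e+8)
-97343/(v + E(-184, 73)) = -97343/(17849434750/143 - 184) = -97343/17849408438/143 = -97343*143/17849408438 = -13920049/17849408438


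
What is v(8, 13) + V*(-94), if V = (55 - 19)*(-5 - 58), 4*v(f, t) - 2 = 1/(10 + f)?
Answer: 15349861/72 ≈ 2.1319e+5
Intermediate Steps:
v(f, t) = ½ + 1/(4*(10 + f))
V = -2268 (V = 36*(-63) = -2268)
v(8, 13) + V*(-94) = (21 + 2*8)/(4*(10 + 8)) - 2268*(-94) = (¼)*(21 + 16)/18 + 213192 = (¼)*(1/18)*37 + 213192 = 37/72 + 213192 = 15349861/72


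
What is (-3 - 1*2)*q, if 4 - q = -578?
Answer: -2910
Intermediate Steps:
q = 582 (q = 4 - 1*(-578) = 4 + 578 = 582)
(-3 - 1*2)*q = (-3 - 1*2)*582 = (-3 - 2)*582 = -5*582 = -2910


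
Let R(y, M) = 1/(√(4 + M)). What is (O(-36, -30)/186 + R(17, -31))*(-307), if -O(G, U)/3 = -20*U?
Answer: 92100/31 + 307*I*√3/9 ≈ 2971.0 + 59.082*I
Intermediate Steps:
R(y, M) = (4 + M)^(-½)
O(G, U) = 60*U (O(G, U) = -(-60)*U = 60*U)
(O(-36, -30)/186 + R(17, -31))*(-307) = ((60*(-30))/186 + (4 - 31)^(-½))*(-307) = (-1800*1/186 + (-27)^(-½))*(-307) = (-300/31 - I*√3/9)*(-307) = 92100/31 + 307*I*√3/9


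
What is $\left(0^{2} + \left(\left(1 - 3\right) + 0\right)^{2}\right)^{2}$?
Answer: $16$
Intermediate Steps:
$\left(0^{2} + \left(\left(1 - 3\right) + 0\right)^{2}\right)^{2} = \left(0 + \left(\left(1 - 3\right) + 0\right)^{2}\right)^{2} = \left(0 + \left(-2 + 0\right)^{2}\right)^{2} = \left(0 + \left(-2\right)^{2}\right)^{2} = \left(0 + 4\right)^{2} = 4^{2} = 16$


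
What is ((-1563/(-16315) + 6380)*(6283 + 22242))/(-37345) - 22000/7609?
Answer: -129177554149221/26491654189 ≈ -4876.2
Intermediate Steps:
((-1563/(-16315) + 6380)*(6283 + 22242))/(-37345) - 22000/7609 = ((-1563*(-1/16315) + 6380)*28525)*(-1/37345) - 22000*1/7609 = ((1563/16315 + 6380)*28525)*(-1/37345) - 22000/7609 = ((104091263/16315)*28525)*(-1/37345) - 22000/7609 = (593840655415/3263)*(-1/37345) - 22000/7609 = -16966875869/3481621 - 22000/7609 = -129177554149221/26491654189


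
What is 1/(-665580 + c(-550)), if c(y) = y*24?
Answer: -1/678780 ≈ -1.4732e-6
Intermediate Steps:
c(y) = 24*y
1/(-665580 + c(-550)) = 1/(-665580 + 24*(-550)) = 1/(-665580 - 13200) = 1/(-678780) = -1/678780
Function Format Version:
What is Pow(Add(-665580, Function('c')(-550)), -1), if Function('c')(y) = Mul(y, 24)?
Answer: Rational(-1, 678780) ≈ -1.4732e-6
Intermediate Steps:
Function('c')(y) = Mul(24, y)
Pow(Add(-665580, Function('c')(-550)), -1) = Pow(Add(-665580, Mul(24, -550)), -1) = Pow(Add(-665580, -13200), -1) = Pow(-678780, -1) = Rational(-1, 678780)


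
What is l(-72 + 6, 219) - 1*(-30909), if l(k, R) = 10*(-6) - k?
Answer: 30915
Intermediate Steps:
l(k, R) = -60 - k
l(-72 + 6, 219) - 1*(-30909) = (-60 - (-72 + 6)) - 1*(-30909) = (-60 - 1*(-66)) + 30909 = (-60 + 66) + 30909 = 6 + 30909 = 30915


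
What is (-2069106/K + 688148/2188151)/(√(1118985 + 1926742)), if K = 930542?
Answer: -1943582873395*√3045727/3100803502428695567 ≈ -0.0010939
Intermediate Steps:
(-2069106/K + 688148/2188151)/(√(1118985 + 1926742)) = (-2069106/930542 + 688148/2188151)/(√(1118985 + 1926742)) = (-2069106*1/930542 + 688148*(1/2188151))/(√3045727) = (-1034553/465271 + 688148/2188151)*(√3045727/3045727) = -1943582873395*√3045727/3100803502428695567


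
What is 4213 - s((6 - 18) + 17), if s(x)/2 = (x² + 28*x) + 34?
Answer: 3815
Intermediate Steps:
s(x) = 68 + 2*x² + 56*x (s(x) = 2*((x² + 28*x) + 34) = 2*(34 + x² + 28*x) = 68 + 2*x² + 56*x)
4213 - s((6 - 18) + 17) = 4213 - (68 + 2*((6 - 18) + 17)² + 56*((6 - 18) + 17)) = 4213 - (68 + 2*(-12 + 17)² + 56*(-12 + 17)) = 4213 - (68 + 2*5² + 56*5) = 4213 - (68 + 2*25 + 280) = 4213 - (68 + 50 + 280) = 4213 - 1*398 = 4213 - 398 = 3815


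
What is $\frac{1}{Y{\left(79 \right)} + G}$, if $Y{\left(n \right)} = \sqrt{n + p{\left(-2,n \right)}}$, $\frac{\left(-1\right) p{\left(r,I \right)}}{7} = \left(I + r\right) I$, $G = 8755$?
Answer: $\frac{8755}{76692527} - \frac{i \sqrt{42502}}{76692527} \approx 0.00011416 - 2.6881 \cdot 10^{-6} i$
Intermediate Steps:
$p{\left(r,I \right)} = - 7 I \left(I + r\right)$ ($p{\left(r,I \right)} = - 7 \left(I + r\right) I = - 7 I \left(I + r\right)$)
$Y{\left(n \right)} = \sqrt{n - 7 n \left(-2 + n\right)}$ ($Y{\left(n \right)} = \sqrt{n - 7 n \left(n - 2\right)} = \sqrt{n - 7 n \left(-2 + n\right)}$)
$\frac{1}{Y{\left(79 \right)} + G} = \frac{1}{\sqrt{79 \left(15 - 553\right)} + 8755} = \frac{1}{\sqrt{79 \left(-538\right)} + 8755} = \frac{1}{\sqrt{-42502} + 8755} = \frac{1}{i \sqrt{42502} + 8755} = \frac{1}{8755 + i \sqrt{42502}}$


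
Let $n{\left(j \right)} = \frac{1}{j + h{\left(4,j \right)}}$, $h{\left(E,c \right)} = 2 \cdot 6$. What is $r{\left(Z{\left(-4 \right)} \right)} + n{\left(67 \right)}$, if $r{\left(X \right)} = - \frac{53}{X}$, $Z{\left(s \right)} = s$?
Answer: $\frac{4191}{316} \approx 13.263$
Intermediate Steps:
$h{\left(E,c \right)} = 12$
$n{\left(j \right)} = \frac{1}{12 + j}$ ($n{\left(j \right)} = \frac{1}{j + 12} = \frac{1}{12 + j}$)
$r{\left(Z{\left(-4 \right)} \right)} + n{\left(67 \right)} = - \frac{53}{-4} + \frac{1}{12 + 67} = \left(-53\right) \left(- \frac{1}{4}\right) + \frac{1}{79} = \frac{53}{4} + \frac{1}{79} = \frac{4191}{316}$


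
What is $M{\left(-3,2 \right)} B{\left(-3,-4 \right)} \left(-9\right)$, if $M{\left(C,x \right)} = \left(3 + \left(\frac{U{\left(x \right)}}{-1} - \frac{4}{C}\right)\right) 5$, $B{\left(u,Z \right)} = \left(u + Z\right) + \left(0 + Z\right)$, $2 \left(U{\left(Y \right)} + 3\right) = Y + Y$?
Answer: $2640$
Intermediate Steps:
$U{\left(Y \right)} = -3 + Y$ ($U{\left(Y \right)} = -3 + \frac{Y + Y}{2} = -3 + \frac{2 Y}{2} = -3 + Y$)
$B{\left(u,Z \right)} = u + 2 Z$ ($B{\left(u,Z \right)} = \left(Z + u\right) + Z = u + 2 Z$)
$M{\left(C,x \right)} = 30 - \frac{20}{C} - 5 x$ ($M{\left(C,x \right)} = \left(3 + \left(\frac{-3 + x}{-1} - \frac{4}{C}\right)\right) 5 = \left(3 + \left(\left(-3 + x\right) \left(-1\right) - \frac{4}{C}\right)\right) 5 = \left(3 - \left(-3 + x + \frac{4}{C}\right)\right) 5 = \left(6 - x - \frac{4}{C}\right) 5 = 30 - \frac{20}{C} - 5 x$)
$M{\left(-3,2 \right)} B{\left(-3,-4 \right)} \left(-9\right) = \left(30 - \frac{20}{-3} - 10\right) \left(-3 + 2 \left(-4\right)\right) \left(-9\right) = \left(30 - - \frac{20}{3} - 10\right) \left(-3 - 8\right) \left(-9\right) = \left(30 + \frac{20}{3} - 10\right) \left(-11\right) \left(-9\right) = \frac{80}{3} \left(-11\right) \left(-9\right) = \left(- \frac{880}{3}\right) \left(-9\right) = 2640$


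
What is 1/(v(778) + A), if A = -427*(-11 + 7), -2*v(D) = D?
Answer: 1/1319 ≈ 0.00075815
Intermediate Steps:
v(D) = -D/2
A = 1708 (A = -427*(-4) = 1708)
1/(v(778) + A) = 1/(-1/2*778 + 1708) = 1/(-389 + 1708) = 1/1319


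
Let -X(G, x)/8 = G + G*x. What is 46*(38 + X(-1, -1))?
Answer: 1748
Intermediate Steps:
X(G, x) = -8*G - 8*G*x (X(G, x) = -8*(G + G*x) = -8*G - 8*G*x)
46*(38 + X(-1, -1)) = 46*(38 - 8*(-1)*(1 - 1)) = 46*(38 - 8*(-1)*0) = 46*(38 + 0) = 46*38 = 1748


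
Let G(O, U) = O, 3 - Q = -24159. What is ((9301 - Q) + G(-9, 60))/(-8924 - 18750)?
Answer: 7435/13837 ≈ 0.53733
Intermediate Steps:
Q = 24162 (Q = 3 - 1*(-24159) = 3 + 24159 = 24162)
((9301 - Q) + G(-9, 60))/(-8924 - 18750) = ((9301 - 1*24162) - 9)/(-8924 - 18750) = ((9301 - 24162) - 9)/(-27674) = (-14861 - 9)*(-1/27674) = -14870*(-1/27674) = 7435/13837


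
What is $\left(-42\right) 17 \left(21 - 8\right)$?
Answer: $-9282$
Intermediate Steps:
$\left(-42\right) 17 \left(21 - 8\right) = \left(-714\right) 13 = -9282$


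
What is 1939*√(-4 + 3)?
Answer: 1939*I ≈ 1939.0*I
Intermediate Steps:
1939*√(-4 + 3) = 1939*√(-1) = 1939*I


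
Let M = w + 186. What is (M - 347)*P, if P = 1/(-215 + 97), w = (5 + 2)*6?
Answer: 119/118 ≈ 1.0085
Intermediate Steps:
w = 42 (w = 7*6 = 42)
P = -1/118 (P = 1/(-118) = -1/118 ≈ -0.0084746)
M = 228 (M = 42 + 186 = 228)
(M - 347)*P = (228 - 347)*(-1/118) = -119*(-1/118) = 119/118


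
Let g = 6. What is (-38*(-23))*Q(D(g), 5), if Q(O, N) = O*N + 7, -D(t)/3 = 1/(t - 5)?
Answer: -6992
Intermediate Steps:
D(t) = -3/(-5 + t) (D(t) = -3/(t - 5) = -3/(-5 + t))
Q(O, N) = 7 + N*O (Q(O, N) = N*O + 7 = 7 + N*O)
(-38*(-23))*Q(D(g), 5) = (-38*(-23))*(7 + 5*(-3/(-5 + 6))) = 874*(7 + 5*(-3/1)) = 874*(7 + 5*(-3*1)) = 874*(7 + 5*(-3)) = 874*(7 - 15) = 874*(-8) = -6992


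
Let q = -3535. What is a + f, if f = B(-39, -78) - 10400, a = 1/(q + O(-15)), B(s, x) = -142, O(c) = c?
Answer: -37424101/3550 ≈ -10542.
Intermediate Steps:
a = -1/3550 (a = 1/(-3535 - 15) = 1/(-3550) = -1/3550 ≈ -0.00028169)
f = -10542 (f = -142 - 10400 = -10542)
a + f = -1/3550 - 10542 = -37424101/3550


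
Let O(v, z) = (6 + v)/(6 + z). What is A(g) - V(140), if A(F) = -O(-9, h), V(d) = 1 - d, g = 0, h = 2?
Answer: 1115/8 ≈ 139.38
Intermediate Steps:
O(v, z) = (6 + v)/(6 + z)
A(F) = 3/8 (A(F) = -(6 - 9)/(6 + 2) = -(-3)/8 = -1*(-3/8) = 3/8)
A(g) - V(140) = 3/8 - (1 - 1*140) = 3/8 - (1 - 140) = 3/8 - 1*(-139) = 3/8 + 139 = 1115/8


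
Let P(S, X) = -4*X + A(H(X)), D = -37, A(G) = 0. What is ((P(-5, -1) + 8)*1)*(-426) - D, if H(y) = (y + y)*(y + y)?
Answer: -5075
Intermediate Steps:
H(y) = 4*y**2 (H(y) = (2*y)*(2*y) = 4*y**2)
P(S, X) = -4*X (P(S, X) = -4*X + 0 = -4*X)
((P(-5, -1) + 8)*1)*(-426) - D = ((-4*(-1) + 8)*1)*(-426) - 1*(-37) = ((4 + 8)*1)*(-426) + 37 = (12*1)*(-426) + 37 = 12*(-426) + 37 = -5112 + 37 = -5075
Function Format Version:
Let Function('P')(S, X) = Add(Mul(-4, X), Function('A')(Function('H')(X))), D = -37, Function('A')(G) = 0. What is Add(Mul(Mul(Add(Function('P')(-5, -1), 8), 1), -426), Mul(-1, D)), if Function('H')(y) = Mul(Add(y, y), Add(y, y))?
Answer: -5075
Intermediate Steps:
Function('H')(y) = Mul(4, Pow(y, 2)) (Function('H')(y) = Mul(Mul(2, y), Mul(2, y)) = Mul(4, Pow(y, 2)))
Function('P')(S, X) = Mul(-4, X) (Function('P')(S, X) = Add(Mul(-4, X), 0) = Mul(-4, X))
Add(Mul(Mul(Add(Function('P')(-5, -1), 8), 1), -426), Mul(-1, D)) = Add(Mul(Mul(Add(Mul(-4, -1), 8), 1), -426), Mul(-1, -37)) = Add(Mul(Mul(Add(4, 8), 1), -426), 37) = Add(Mul(Mul(12, 1), -426), 37) = Add(Mul(12, -426), 37) = Add(-5112, 37) = -5075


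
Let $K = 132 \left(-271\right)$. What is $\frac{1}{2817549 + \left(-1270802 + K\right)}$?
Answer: $\frac{1}{1510975} \approx 6.6182 \cdot 10^{-7}$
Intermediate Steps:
$K = -35772$
$\frac{1}{2817549 + \left(-1270802 + K\right)} = \frac{1}{2817549 - 1306574} = \frac{1}{1510975}$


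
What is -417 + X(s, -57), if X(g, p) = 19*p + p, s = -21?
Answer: -1557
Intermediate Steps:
X(g, p) = 20*p
-417 + X(s, -57) = -417 + 20*(-57) = -417 - 1140 = -1557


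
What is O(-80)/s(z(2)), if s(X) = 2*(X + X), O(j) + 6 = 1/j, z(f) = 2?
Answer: -481/640 ≈ -0.75156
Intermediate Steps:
O(j) = -6 + 1/j
s(X) = 4*X (s(X) = 2*(2*X) = 4*X)
O(-80)/s(z(2)) = (-6 + 1/(-80))/((4*2)) = (-6 - 1/80)/8 = -481/80*1/8 = -481/640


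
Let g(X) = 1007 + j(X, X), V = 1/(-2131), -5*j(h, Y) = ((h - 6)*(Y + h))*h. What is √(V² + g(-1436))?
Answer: 2*√33758365891040930/10655 ≈ 34488.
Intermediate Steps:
j(h, Y) = -h*(-6 + h)*(Y + h)/5 (j(h, Y) = -(h - 6)*(Y + h)*h/5 = -(-6 + h)*(Y + h)*h/5 = -h*(-6 + h)*(Y + h)/5)
V = -1/2131 ≈ -0.00046926
g(X) = 1007 + X*(-2*X² + 12*X)/5 (g(X) = 1007 + X*(-X² + 6*X + 6*X - X*X)/5 = 1007 + X*(-X² + 6*X + 6*X - X²)/5 = 1007 + X*(-2*X² + 12*X)/5)
√(V² + g(-1436)) = √((-1/2131)² + (1007 + (⅖)*(-1436)²*(6 - 1*(-1436)))) = √(1/4541161 + (1007 + (⅖)*2062096*(6 + 1436))) = √(1/4541161 + (1007 + (⅖)*2062096*1442)) = √(1/4541161 + (1007 + 5947084864/5)) = √(1/4541161 + 5947089899/5) = √(27006692712832744/22705805) = 2*√33758365891040930/10655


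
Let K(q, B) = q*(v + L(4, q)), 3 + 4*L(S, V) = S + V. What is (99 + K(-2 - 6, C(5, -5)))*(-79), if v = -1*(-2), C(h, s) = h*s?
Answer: -7663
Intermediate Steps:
v = 2
L(S, V) = -¾ + S/4 + V/4 (L(S, V) = -¾ + (S + V)/4 = -¾ + (S/4 + V/4) = -¾ + S/4 + V/4)
K(q, B) = q*(9/4 + q/4) (K(q, B) = q*(2 + (-¾ + (¼)*4 + q/4)) = q*(2 + (-¾ + 1 + q/4)) = q*(2 + (¼ + q/4)) = q*(9/4 + q/4))
(99 + K(-2 - 6, C(5, -5)))*(-79) = (99 + (-2 - 6)*(9 + (-2 - 6))/4)*(-79) = (99 + (¼)*(-8)*(9 - 8))*(-79) = (99 + (¼)*(-8)*1)*(-79) = (99 - 2)*(-79) = 97*(-79) = -7663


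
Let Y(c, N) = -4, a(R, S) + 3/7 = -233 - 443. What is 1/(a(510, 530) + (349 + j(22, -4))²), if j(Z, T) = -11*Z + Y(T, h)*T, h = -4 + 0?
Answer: 7/101168 ≈ 6.9192e-5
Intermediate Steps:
a(R, S) = -4735/7 (a(R, S) = -3/7 + (-233 - 443) = -3/7 - 676 = -4735/7)
h = -4
j(Z, T) = -11*Z - 4*T
1/(a(510, 530) + (349 + j(22, -4))²) = 1/(-4735/7 + (349 + (-11*22 - 4*(-4)))²) = 1/(-4735/7 + (349 + (-242 + 16))²) = 1/(-4735/7 + (349 - 226)²) = 1/(-4735/7 + 123²) = 1/(-4735/7 + 15129) = 1/(101168/7) = 7/101168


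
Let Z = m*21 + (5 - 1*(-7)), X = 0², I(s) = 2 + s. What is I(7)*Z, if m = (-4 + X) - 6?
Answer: -1782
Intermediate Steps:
X = 0
m = -10 (m = (-4 + 0) - 6 = -4 - 6 = -10)
Z = -198 (Z = -10*21 + (5 - 1*(-7)) = -210 + (5 + 7) = -210 + 12 = -198)
I(7)*Z = (2 + 7)*(-198) = 9*(-198) = -1782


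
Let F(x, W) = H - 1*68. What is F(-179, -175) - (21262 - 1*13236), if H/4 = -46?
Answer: -8278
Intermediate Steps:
H = -184 (H = 4*(-46) = -184)
F(x, W) = -252 (F(x, W) = -184 - 1*68 = -184 - 68 = -252)
F(-179, -175) - (21262 - 1*13236) = -252 - (21262 - 1*13236) = -252 - (21262 - 13236) = -252 - 1*8026 = -252 - 8026 = -8278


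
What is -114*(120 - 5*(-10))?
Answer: -19380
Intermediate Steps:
-114*(120 - 5*(-10)) = -114*(120 + 50) = -114*170 = -19380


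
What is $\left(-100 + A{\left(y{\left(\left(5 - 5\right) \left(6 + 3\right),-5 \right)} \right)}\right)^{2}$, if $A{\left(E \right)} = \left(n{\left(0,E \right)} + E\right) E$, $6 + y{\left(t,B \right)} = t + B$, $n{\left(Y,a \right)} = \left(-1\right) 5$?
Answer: $5776$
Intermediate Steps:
$n{\left(Y,a \right)} = -5$
$y{\left(t,B \right)} = -6 + B + t$ ($y{\left(t,B \right)} = -6 + \left(t + B\right) = -6 + \left(B + t\right) = -6 + B + t$)
$A{\left(E \right)} = E \left(-5 + E\right)$ ($A{\left(E \right)} = \left(-5 + E\right) E = E \left(-5 + E\right)$)
$\left(-100 + A{\left(y{\left(\left(5 - 5\right) \left(6 + 3\right),-5 \right)} \right)}\right)^{2} = \left(-100 + \left(-6 - 5 + \left(5 - 5\right) \left(6 + 3\right)\right) \left(-5 - \left(11 - \left(5 - 5\right) \left(6 + 3\right)\right)\right)\right)^{2} = \left(-100 + \left(-6 - 5 + 0 \cdot 9\right) \left(-5 - 11\right)\right)^{2} = \left(-100 + \left(-6 - 5 + 0\right) \left(-5 - 11\right)\right)^{2} = \left(-100 - 11 \left(-5 - 11\right)\right)^{2} = \left(-100 - -176\right)^{2} = \left(-100 + 176\right)^{2} = 76^{2} = 5776$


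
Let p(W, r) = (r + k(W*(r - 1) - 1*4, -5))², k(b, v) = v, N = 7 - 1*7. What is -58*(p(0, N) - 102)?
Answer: 4466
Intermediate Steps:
N = 0 (N = 7 - 7 = 0)
p(W, r) = (-5 + r)² (p(W, r) = (r - 5)² = (-5 + r)²)
-58*(p(0, N) - 102) = -58*((-5 + 0)² - 102) = -58*((-5)² - 102) = -58*(25 - 102) = -58*(-77) = 4466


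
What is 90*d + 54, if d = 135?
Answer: 12204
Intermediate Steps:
90*d + 54 = 90*135 + 54 = 12150 + 54 = 12204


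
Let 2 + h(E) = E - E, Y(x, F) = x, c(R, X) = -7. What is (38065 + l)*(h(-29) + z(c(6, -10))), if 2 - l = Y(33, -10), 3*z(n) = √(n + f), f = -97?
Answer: -76068 + 25356*I*√26 ≈ -76068.0 + 1.2929e+5*I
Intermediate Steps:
z(n) = √(-97 + n)/3 (z(n) = √(n - 97)/3 = √(-97 + n)/3)
h(E) = -2 (h(E) = -2 + (E - E) = -2 + 0 = -2)
l = -31 (l = 2 - 1*33 = 2 - 33 = -31)
(38065 + l)*(h(-29) + z(c(6, -10))) = (38065 - 31)*(-2 + √(-97 - 7)/3) = 38034*(-2 + √(-104)/3) = 38034*(-2 + (2*I*√26)/3) = 38034*(-2 + 2*I*√26/3) = -76068 + 25356*I*√26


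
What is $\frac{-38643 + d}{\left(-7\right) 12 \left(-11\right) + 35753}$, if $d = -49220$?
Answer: $- \frac{87863}{36677} \approx -2.3956$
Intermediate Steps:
$\frac{-38643 + d}{\left(-7\right) 12 \left(-11\right) + 35753} = \frac{-38643 - 49220}{\left(-7\right) 12 \left(-11\right) + 35753} = - \frac{87863}{\left(-84\right) \left(-11\right) + 35753} = - \frac{87863}{924 + 35753} = - \frac{87863}{36677}$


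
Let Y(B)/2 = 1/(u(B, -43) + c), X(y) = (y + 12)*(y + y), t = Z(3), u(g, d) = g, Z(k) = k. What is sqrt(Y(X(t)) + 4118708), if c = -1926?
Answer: sqrt(385659342186)/306 ≈ 2029.5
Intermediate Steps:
t = 3
X(y) = 2*y*(12 + y) (X(y) = (12 + y)*(2*y) = 2*y*(12 + y))
Y(B) = 2/(-1926 + B) (Y(B) = 2/(B - 1926) = 2/(-1926 + B))
sqrt(Y(X(t)) + 4118708) = sqrt(2/(-1926 + 2*3*(12 + 3)) + 4118708) = sqrt(2/(-1926 + 2*3*15) + 4118708) = sqrt(2/(-1926 + 90) + 4118708) = sqrt(2/(-1836) + 4118708) = sqrt(2*(-1/1836) + 4118708) = sqrt(-1/918 + 4118708) = sqrt(3780973943/918) = sqrt(385659342186)/306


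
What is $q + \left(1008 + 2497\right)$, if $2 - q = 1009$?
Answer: $2498$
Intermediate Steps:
$q = -1007$ ($q = 2 - 1009 = -1007$)
$q + \left(1008 + 2497\right) = -1007 + \left(1008 + 2497\right) = -1007 + 3505 = 2498$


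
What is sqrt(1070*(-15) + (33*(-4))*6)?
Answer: I*sqrt(16842) ≈ 129.78*I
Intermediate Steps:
sqrt(1070*(-15) + (33*(-4))*6) = sqrt(-16050 - 132*6) = sqrt(-16050 - 792) = sqrt(-16842) = I*sqrt(16842)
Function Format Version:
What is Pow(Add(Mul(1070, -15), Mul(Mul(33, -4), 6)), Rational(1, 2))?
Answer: Mul(I, Pow(16842, Rational(1, 2))) ≈ Mul(129.78, I)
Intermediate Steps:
Pow(Add(Mul(1070, -15), Mul(Mul(33, -4), 6)), Rational(1, 2)) = Pow(Add(-16050, Mul(-132, 6)), Rational(1, 2)) = Pow(Add(-16050, -792), Rational(1, 2)) = Pow(-16842, Rational(1, 2)) = Mul(I, Pow(16842, Rational(1, 2)))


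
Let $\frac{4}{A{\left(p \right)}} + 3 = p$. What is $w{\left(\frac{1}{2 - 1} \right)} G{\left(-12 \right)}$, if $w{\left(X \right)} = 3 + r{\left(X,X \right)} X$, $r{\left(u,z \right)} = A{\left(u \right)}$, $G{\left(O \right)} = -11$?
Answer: $-11$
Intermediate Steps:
$A{\left(p \right)} = \frac{4}{-3 + p}$
$r{\left(u,z \right)} = \frac{4}{-3 + u}$
$w{\left(X \right)} = 3 + \frac{4 X}{-3 + X}$ ($w{\left(X \right)} = 3 + \frac{4}{-3 + X} X = 3 + \frac{4 X}{-3 + X}$)
$w{\left(\frac{1}{2 - 1} \right)} G{\left(-12 \right)} = \frac{-9 + \frac{7}{2 - 1}}{-3 + \frac{1}{2 - 1}} \left(-11\right) = \frac{-9 + \frac{7}{1}}{-3 + 1^{-1}} \left(-11\right) = \frac{-9 + 7 \cdot 1}{-3 + 1} \left(-11\right) = \frac{-9 + 7}{-2} \left(-11\right) = \left(- \frac{1}{2}\right) \left(-2\right) \left(-11\right) = 1 \left(-11\right) = -11$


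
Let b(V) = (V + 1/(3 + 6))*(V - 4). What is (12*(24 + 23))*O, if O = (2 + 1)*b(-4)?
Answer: 52640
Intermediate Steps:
b(V) = (-4 + V)*(1/9 + V) (b(V) = (V + 1/9)*(-4 + V) = (1/9 + V)*(-4 + V) = (-4 + V)*(1/9 + V))
O = 280/3 (O = (2 + 1)*(-4/9 + (-4)**2 - 35/9*(-4)) = 3*(-4/9 + 16 + 140/9) = 3*(280/9) = 280/3 ≈ 93.333)
(12*(24 + 23))*O = (12*(24 + 23))*(280/3) = (12*47)*(280/3) = 564*(280/3) = 52640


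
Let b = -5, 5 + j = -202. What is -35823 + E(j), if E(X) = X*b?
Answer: -34788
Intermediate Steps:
j = -207 (j = -5 - 202 = -207)
E(X) = -5*X (E(X) = X*(-5) = -5*X)
-35823 + E(j) = -35823 - 5*(-207) = -35823 + 1035 = -34788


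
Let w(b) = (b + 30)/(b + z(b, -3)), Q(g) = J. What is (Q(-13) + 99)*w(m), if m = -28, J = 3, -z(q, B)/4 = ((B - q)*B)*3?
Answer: 51/218 ≈ 0.23394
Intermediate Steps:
z(q, B) = -12*B*(B - q) (z(q, B) = -4*(B - q)*B*3 = -4*B*(B - q)*3 = -12*B*(B - q))
Q(g) = 3
w(b) = (30 + b)/(-108 - 35*b) (w(b) = (b + 30)/(b + 12*(-3)*(b - 1*(-3))) = (30 + b)/(b + 12*(-3)*(b + 3)) = (30 + b)/(b + 12*(-3)*(3 + b)) = (30 + b)/(b + (-108 - 36*b)) = (30 + b)/(-108 - 35*b))
(Q(-13) + 99)*w(m) = (3 + 99)*((-30 - 1*(-28))/(108 + 35*(-28))) = 102*((-30 + 28)/(108 - 980)) = 102*(-2/(-872)) = 102*(-1/872*(-2)) = 102*(1/436) = 51/218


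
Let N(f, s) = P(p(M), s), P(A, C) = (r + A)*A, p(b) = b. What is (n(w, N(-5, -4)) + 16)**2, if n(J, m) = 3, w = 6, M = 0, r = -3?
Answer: 361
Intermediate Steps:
P(A, C) = A*(-3 + A) (P(A, C) = (-3 + A)*A = A*(-3 + A))
N(f, s) = 0 (N(f, s) = 0*(-3 + 0) = 0*(-3) = 0)
(n(w, N(-5, -4)) + 16)**2 = (3 + 16)**2 = 19**2 = 361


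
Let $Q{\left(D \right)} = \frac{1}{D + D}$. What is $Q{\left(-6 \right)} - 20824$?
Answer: $- \frac{249889}{12} \approx -20824.0$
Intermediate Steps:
$Q{\left(D \right)} = \frac{1}{2 D}$
$Q{\left(-6 \right)} - 20824 = \frac{1}{2 \left(-6\right)} - 20824 = \frac{1}{2} \left(- \frac{1}{6}\right) - 20824 = - \frac{1}{12} - 20824 = - \frac{249889}{12}$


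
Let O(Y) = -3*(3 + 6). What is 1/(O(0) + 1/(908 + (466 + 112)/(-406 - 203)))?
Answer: -552394/14914029 ≈ -0.037039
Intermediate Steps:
O(Y) = -27 (O(Y) = -3*9 = -27)
1/(O(0) + 1/(908 + (466 + 112)/(-406 - 203))) = 1/(-27 + 1/(908 + (466 + 112)/(-406 - 203))) = 1/(-27 + 1/(908 + 578/(-609))) = 1/(-27 + 1/(908 + 578*(-1/609))) = 1/(-27 + 1/(908 - 578/609)) = 1/(-27 + 1/(552394/609)) = 1/(-27 + 609/552394) = 1/(-14914029/552394) = -552394/14914029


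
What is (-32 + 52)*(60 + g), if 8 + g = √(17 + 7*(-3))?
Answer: 1040 + 40*I ≈ 1040.0 + 40.0*I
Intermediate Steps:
g = -8 + 2*I (g = -8 + √(17 + 7*(-3)) = -8 + √(17 - 21) = -8 + √(-4) = -8 + 2*I ≈ -8.0 + 2.0*I)
(-32 + 52)*(60 + g) = (-32 + 52)*(60 + (-8 + 2*I)) = 20*(52 + 2*I) = 1040 + 40*I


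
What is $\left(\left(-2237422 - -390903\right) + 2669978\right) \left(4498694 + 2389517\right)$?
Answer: $5672159341849$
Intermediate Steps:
$\left(\left(-2237422 - -390903\right) + 2669978\right) \left(4498694 + 2389517\right) = \left(\left(-2237422 + 390903\right) + 2669978\right) 6888211 = \left(-1846519 + 2669978\right) 6888211 = 823459 \cdot 6888211 = 5672159341849$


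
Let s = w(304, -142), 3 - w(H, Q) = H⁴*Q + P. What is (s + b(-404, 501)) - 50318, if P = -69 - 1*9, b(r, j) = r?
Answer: 1212781771311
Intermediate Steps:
P = -78 (P = -69 - 9 = -78)
w(H, Q) = 81 - Q*H⁴ (w(H, Q) = 3 - (H⁴*Q - 78) = 3 - (Q*H⁴ - 78) = 3 - (-78 + Q*H⁴) = 3 + (78 - Q*H⁴) = 81 - Q*H⁴)
s = 1212781822033 (s = 81 - 1*(-142)*304⁴ = 81 - 1*(-142)*8540717056 = 81 + 1212781821952 = 1212781822033)
(s + b(-404, 501)) - 50318 = (1212781822033 - 404) - 50318 = 1212781821629 - 50318 = 1212781771311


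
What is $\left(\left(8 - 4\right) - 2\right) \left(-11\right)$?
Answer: $-22$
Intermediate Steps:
$\left(\left(8 - 4\right) - 2\right) \left(-11\right) = \left(4 - 2\right) \left(-11\right) = 2 \left(-11\right) = -22$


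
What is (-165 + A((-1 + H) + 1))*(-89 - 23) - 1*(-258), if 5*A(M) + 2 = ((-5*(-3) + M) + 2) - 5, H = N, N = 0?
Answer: 18514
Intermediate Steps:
H = 0
A(M) = 2 + M/5 (A(M) = -⅖ + (((-5*(-3) + M) + 2) - 5)/5 = -⅖ + (((15 + M) + 2) - 5)/5 = -⅖ + ((17 + M) - 5)/5 = -⅖ + (12 + M)/5 = -⅖ + (12/5 + M/5) = 2 + M/5)
(-165 + A((-1 + H) + 1))*(-89 - 23) - 1*(-258) = (-165 + (2 + ((-1 + 0) + 1)/5))*(-89 - 23) - 1*(-258) = (-165 + (2 + (-1 + 1)/5))*(-112) + 258 = (-165 + (2 + (⅕)*0))*(-112) + 258 = (-165 + (2 + 0))*(-112) + 258 = (-165 + 2)*(-112) + 258 = -163*(-112) + 258 = 18256 + 258 = 18514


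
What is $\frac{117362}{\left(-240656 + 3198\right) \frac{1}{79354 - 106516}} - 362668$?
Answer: $- \frac{41465315650}{118729} \approx -3.4924 \cdot 10^{5}$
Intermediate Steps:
$\frac{117362}{\left(-240656 + 3198\right) \frac{1}{79354 - 106516}} - 362668 = \frac{117362}{\left(-237458\right) \frac{1}{-27162}} - 362668 = \frac{117362}{\left(-237458\right) \left(- \frac{1}{27162}\right)} - 362668 = \frac{117362}{\frac{118729}{13581}} - 362668 = 117362 \cdot \frac{13581}{118729} - 362668 = \frac{1593893322}{118729} - 362668 = - \frac{41465315650}{118729}$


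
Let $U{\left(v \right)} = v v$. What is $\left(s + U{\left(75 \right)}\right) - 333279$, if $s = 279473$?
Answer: $-48181$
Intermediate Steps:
$U{\left(v \right)} = v^{2}$
$\left(s + U{\left(75 \right)}\right) - 333279 = \left(279473 + 75^{2}\right) - 333279 = \left(279473 + 5625\right) - 333279 = 285098 - 333279 = -48181$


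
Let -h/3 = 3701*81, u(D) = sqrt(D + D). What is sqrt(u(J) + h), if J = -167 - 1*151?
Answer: sqrt(-899343 + 2*I*sqrt(159)) ≈ 0.01 + 948.34*I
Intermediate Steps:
J = -318 (J = -167 - 151 = -318)
u(D) = sqrt(2)*sqrt(D) (u(D) = sqrt(2*D) = sqrt(2)*sqrt(D))
h = -899343 (h = -11103*81 = -3*299781 = -899343)
sqrt(u(J) + h) = sqrt(sqrt(2)*sqrt(-318) - 899343) = sqrt(sqrt(2)*(I*sqrt(318)) - 899343) = sqrt(2*I*sqrt(159) - 899343) = sqrt(-899343 + 2*I*sqrt(159))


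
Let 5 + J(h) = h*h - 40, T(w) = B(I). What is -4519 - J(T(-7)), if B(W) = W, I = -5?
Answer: -4499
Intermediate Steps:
T(w) = -5
J(h) = -45 + h**2 (J(h) = -5 + (h*h - 40) = -5 + (h**2 - 40) = -5 + (-40 + h**2) = -45 + h**2)
-4519 - J(T(-7)) = -4519 - (-45 + (-5)**2) = -4519 - (-45 + 25) = -4519 - 1*(-20) = -4519 + 20 = -4499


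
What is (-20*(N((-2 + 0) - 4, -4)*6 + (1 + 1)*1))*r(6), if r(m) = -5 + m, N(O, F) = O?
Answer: 680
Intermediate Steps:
(-20*(N((-2 + 0) - 4, -4)*6 + (1 + 1)*1))*r(6) = (-20*(((-2 + 0) - 4)*6 + (1 + 1)*1))*(-5 + 6) = -20*((-2 - 4)*6 + 2*1)*1 = -20*(-6*6 + 2)*1 = -20*(-36 + 2)*1 = -20*(-34)*1 = 680*1 = 680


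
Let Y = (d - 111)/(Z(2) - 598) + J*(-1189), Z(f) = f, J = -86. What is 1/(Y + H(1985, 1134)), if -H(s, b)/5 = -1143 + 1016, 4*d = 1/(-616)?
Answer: 1468544/151097297121 ≈ 9.7192e-6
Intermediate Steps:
d = -1/2464 (d = (¼)/(-616) = (¼)*(-1/616) = -1/2464 ≈ -0.00040584)
H(s, b) = 635 (H(s, b) = -5*(-1143 + 1016) = -5*(-127) = 635)
Y = 150164771681/1468544 (Y = (-1/2464 - 111)/(2 - 598) - 86*(-1189) = -273505/2464/(-596) + 102254 = -273505/2464*(-1/596) + 102254 = 273505/1468544 + 102254 = 150164771681/1468544 ≈ 1.0225e+5)
1/(Y + H(1985, 1134)) = 1/(150164771681/1468544 + 635) = 1/(151097297121/1468544) = 1468544/151097297121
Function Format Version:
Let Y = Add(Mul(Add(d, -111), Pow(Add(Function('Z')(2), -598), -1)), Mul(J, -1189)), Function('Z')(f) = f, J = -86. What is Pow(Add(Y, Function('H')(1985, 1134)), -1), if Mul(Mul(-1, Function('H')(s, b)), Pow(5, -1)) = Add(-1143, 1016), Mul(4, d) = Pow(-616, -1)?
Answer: Rational(1468544, 151097297121) ≈ 9.7192e-6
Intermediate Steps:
d = Rational(-1, 2464) (d = Mul(Rational(1, 4), Pow(-616, -1)) = Mul(Rational(1, 4), Rational(-1, 616)) = Rational(-1, 2464) ≈ -0.00040584)
Function('H')(s, b) = 635 (Function('H')(s, b) = Mul(-5, Add(-1143, 1016)) = Mul(-5, -127) = 635)
Y = Rational(150164771681, 1468544) (Y = Add(Mul(Add(Rational(-1, 2464), -111), Pow(Add(2, -598), -1)), Mul(-86, -1189)) = Add(Mul(Rational(-273505, 2464), Pow(-596, -1)), 102254) = Add(Mul(Rational(-273505, 2464), Rational(-1, 596)), 102254) = Add(Rational(273505, 1468544), 102254) = Rational(150164771681, 1468544) ≈ 1.0225e+5)
Pow(Add(Y, Function('H')(1985, 1134)), -1) = Pow(Add(Rational(150164771681, 1468544), 635), -1) = Pow(Rational(151097297121, 1468544), -1) = Rational(1468544, 151097297121)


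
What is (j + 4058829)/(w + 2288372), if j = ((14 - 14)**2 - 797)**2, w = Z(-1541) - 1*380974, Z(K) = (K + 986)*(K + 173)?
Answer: 2347019/1333319 ≈ 1.7603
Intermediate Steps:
Z(K) = (173 + K)*(986 + K) (Z(K) = (986 + K)*(173 + K) = (173 + K)*(986 + K))
w = 378266 (w = (170578 + (-1541)**2 + 1159*(-1541)) - 1*380974 = (170578 + 2374681 - 1786019) - 380974 = 759240 - 380974 = 378266)
j = 635209 (j = (0**2 - 797)**2 = (0 - 797)**2 = (-797)**2 = 635209)
(j + 4058829)/(w + 2288372) = (635209 + 4058829)/(378266 + 2288372) = 4694038/2666638 = 4694038*(1/2666638) = 2347019/1333319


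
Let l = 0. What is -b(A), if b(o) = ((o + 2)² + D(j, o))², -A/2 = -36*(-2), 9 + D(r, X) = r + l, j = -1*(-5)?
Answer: -406425600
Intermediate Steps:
j = 5
D(r, X) = -9 + r (D(r, X) = -9 + (r + 0) = -9 + r)
A = -144 (A = -(-72)*(-2) = -2*72 = -144)
b(o) = (-4 + (2 + o)²)² (b(o) = ((o + 2)² + (-9 + 5))² = ((2 + o)² - 4)² = (-4 + (2 + o)²)²)
-b(A) = -(-4 + (2 - 144)²)² = -(-4 + (-142)²)² = -(-4 + 20164)² = -1*20160² = -1*406425600 = -406425600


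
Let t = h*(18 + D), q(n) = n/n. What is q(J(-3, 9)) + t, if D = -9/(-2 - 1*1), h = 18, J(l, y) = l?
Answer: 379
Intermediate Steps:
D = 3 (D = -9/(-2 - 1) = -9/(-3) = -9*(-1)/3 = -3*(-1) = 3)
q(n) = 1
t = 378 (t = 18*(18 + 3) = 18*21 = 378)
q(J(-3, 9)) + t = 1 + 378 = 379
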